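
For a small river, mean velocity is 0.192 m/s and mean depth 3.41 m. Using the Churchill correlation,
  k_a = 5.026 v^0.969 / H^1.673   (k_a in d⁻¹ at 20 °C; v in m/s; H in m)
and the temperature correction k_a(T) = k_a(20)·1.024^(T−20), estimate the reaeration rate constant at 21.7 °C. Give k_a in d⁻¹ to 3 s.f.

k_a(20) = 5.026 × 0.192^0.969 / 3.41^1.673 = 5.026 × 0.2021 / 7.786 = 0.1304 d⁻¹.
k_a(21.7) = 0.1304 × 1.024^(21.7−20) = 0.1304 × 1.041 = 0.1358 d⁻¹.

k_a ≈ 0.136 d⁻¹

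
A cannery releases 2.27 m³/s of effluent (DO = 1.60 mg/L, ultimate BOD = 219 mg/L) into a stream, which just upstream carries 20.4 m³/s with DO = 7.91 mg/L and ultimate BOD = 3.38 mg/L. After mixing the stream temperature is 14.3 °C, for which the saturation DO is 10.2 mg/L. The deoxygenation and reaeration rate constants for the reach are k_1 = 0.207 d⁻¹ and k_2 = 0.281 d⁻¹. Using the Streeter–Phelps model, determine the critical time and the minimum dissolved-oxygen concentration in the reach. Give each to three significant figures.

t_c ≈ 3.55 d; minimum DO ≈ 1.38 mg/L

Mixed DO = (20.4×7.91 + 2.27×1.60)/(20.4+2.27) = 165.0/22.67 = 7.278 mg/L.
Mixed L₀ = (20.4×3.38 + 2.27×219)/(22.67) = 566.1/22.67 = 24.97 mg/L.
Initial deficit D₀ = C_s − DO₀ = 10.2 − 7.278 = 2.922 mg/L.
t_c = (1/0.07400) ln[(0.281/0.207)(1 − 2.922×0.07400/(0.207×24.97))] = 13.51 × ln(1.301) = 3.553 d.
D_c = (0.207/0.281) × 24.97 × e^(−0.207×3.553) = 0.7367 × 24.97 × 0.4793 = 8.817 mg/L.
Minimum DO = 10.2 − 8.817 = 1.383 mg/L.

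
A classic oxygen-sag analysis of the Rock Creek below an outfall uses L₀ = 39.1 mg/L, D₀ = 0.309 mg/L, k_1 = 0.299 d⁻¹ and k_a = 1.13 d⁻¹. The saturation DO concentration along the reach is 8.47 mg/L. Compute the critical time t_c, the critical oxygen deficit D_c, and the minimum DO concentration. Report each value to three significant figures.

t_c ≈ 1.57 d; D_c ≈ 6.46 mg/L; min DO ≈ 2.01 mg/L

t_c = [1/(k_a−k_1)] ln[(k_a/k_1)(1 − D₀(k_a−k_1)/(k_1 L₀))]
= [1/(1.13−0.299)] ln[(1.13/0.299)(1 − 0.309×0.8310/(0.299×39.1))]
= (1/0.8310) ln[3.779 × 0.9780] = 1.203 × ln(3.696) = 1.203 × 1.307 = 1.573 d.
L(t_c) = L₀ e^(−k_1 t_c) = 39.1 × 0.6248 = 24.43 mg/L, and at the critical point k_a D_c = k_1 L, so D_c = (0.299/1.13) × 24.43 = 6.464 mg/L.
Minimum DO = C_s − D_c = 8.47 − 6.464 = 2.006 mg/L.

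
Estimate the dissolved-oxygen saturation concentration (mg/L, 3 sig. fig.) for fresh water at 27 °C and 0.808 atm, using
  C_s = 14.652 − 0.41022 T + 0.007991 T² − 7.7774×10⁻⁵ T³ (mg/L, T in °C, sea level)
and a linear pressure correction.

At sea level: C_s = 14.652 − 0.41022×27 + 0.007991×27² − 7.7774×10⁻⁵×27³ = 7.871 mg/L.
Pressure correction: C_s' = 7.871 × 0.808 = 6.360 mg/L.

C_s ≈ 6.36 mg/L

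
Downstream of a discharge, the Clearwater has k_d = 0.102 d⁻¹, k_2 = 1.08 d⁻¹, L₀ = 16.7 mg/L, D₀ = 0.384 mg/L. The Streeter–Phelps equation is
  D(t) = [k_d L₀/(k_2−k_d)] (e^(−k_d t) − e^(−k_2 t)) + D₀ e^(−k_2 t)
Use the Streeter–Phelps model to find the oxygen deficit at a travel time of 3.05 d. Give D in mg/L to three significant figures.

D ≈ 1.23 mg/L

k_d L₀/(k_2−k_d) = 0.102×16.7/(1.08−0.102) = 1.703/0.9780 = 1.742 mg/L.
e^(−k_d t) = e^(−0.102×3.050) = 0.7326; e^(−k_2 t) = e^(−1.08×3.050) = 0.03711.
D = 1.742 × (0.7326 − 0.03711) + 0.384 × 0.03711 = 1.211 + 0.01425 = 1.226 mg/L.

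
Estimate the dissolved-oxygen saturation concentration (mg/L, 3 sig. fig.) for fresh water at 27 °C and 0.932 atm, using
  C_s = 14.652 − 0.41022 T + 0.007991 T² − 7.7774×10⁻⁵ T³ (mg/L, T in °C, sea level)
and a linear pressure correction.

C_s ≈ 7.34 mg/L

At sea level: C_s = 14.652 − 0.41022×27 + 0.007991×27² − 7.7774×10⁻⁵×27³ = 7.871 mg/L.
Pressure correction: C_s' = 7.871 × 0.932 = 7.335 mg/L.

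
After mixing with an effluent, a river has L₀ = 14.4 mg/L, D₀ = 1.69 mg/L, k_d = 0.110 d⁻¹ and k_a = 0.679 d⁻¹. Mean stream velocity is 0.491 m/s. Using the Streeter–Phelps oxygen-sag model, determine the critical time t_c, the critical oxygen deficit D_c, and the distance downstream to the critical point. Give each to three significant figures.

t_c = [1/(k_a−k_d)] ln[(k_a/k_d)(1 − D₀(k_a−k_d)/(k_d L₀))]
= [1/(0.679−0.110)] ln[(0.679/0.110)(1 − 1.69×0.5690/(0.110×14.4))]
= (1/0.5690) ln[6.173 × 0.3929] = 1.757 × ln(2.425) = 1.757 × 0.8860 = 1.557 d.
L(t_c) = L₀ e^(−k_d t_c) = 14.4 × 0.8426 = 12.13 mg/L, and at the critical point k_a D_c = k_d L, so D_c = (0.110/0.679) × 12.13 = 1.966 mg/L.
x_c = v t_c = 0.491 m/s × 1.557 d × 86400 s/d = 66060 m ≈ 66.1 km.

t_c ≈ 1.56 d; D_c ≈ 1.97 mg/L; x_c ≈ 66.1 km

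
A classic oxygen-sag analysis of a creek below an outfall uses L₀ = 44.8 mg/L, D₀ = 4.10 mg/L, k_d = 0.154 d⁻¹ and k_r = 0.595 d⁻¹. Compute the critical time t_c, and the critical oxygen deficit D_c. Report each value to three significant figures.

t_c = [1/(k_r−k_d)] ln[(k_r/k_d)(1 − D₀(k_r−k_d)/(k_d L₀))]
= [1/(0.595−0.154)] ln[(0.595/0.154)(1 − 4.10×0.4410/(0.154×44.8))]
= (1/0.4410) ln[3.864 × 0.7379] = 2.268 × ln(2.851) = 2.268 × 1.048 = 2.376 d.
L(t_c) = L₀ e^(−k_d t_c) = 44.8 × 0.6936 = 31.07 mg/L, and at the critical point k_r D_c = k_d L, so D_c = (0.154/0.595) × 31.07 = 8.042 mg/L.

t_c ≈ 2.38 d; D_c ≈ 8.04 mg/L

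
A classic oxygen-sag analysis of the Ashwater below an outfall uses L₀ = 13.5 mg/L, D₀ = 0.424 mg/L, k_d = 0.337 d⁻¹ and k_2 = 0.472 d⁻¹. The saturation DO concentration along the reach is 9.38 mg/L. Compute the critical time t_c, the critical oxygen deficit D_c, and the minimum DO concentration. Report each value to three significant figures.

At the critical point dD/dt = 0, so k_d L₀ e^(−k_d t) = k_2 D. Substituting D(t) from the Streeter–Phelps equation and solving for t gives
t_c = ln[(k_2/k_d)(1 − D₀(k_2−k_d)/(k_d L₀))] / (k_2−k_d).
Here k_2−k_d = 0.1350 d⁻¹ and 1 − D₀(k_2−k_d)/(k_d L₀) = 1 − 0.424×0.1350/(0.337×13.5) = 0.9874, so
t_c = ln(1.401 × 0.9874) / 0.1350 = 0.3242 / 0.1350 = 2.402 d.
L(t_c) = L₀ e^(−k_d t_c) = 13.5 × 0.4451 = 6.009 mg/L, and at the critical point k_2 D_c = k_d L, so D_c = (0.337/0.472) × 6.009 = 4.291 mg/L.
Minimum DO = C_s − D_c = 9.38 − 4.291 = 5.089 mg/L.

t_c ≈ 2.40 d; D_c ≈ 4.29 mg/L; min DO ≈ 5.09 mg/L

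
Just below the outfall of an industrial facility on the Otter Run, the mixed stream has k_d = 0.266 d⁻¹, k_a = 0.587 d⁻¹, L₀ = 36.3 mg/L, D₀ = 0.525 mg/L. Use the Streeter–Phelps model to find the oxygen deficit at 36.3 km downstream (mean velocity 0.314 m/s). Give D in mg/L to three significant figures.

Travel time t = x/v = 36.3 km / (0.314 m/s) = 36300 m / 0.314 m/s = 115600 s = 1.338 d.
k_d L₀/(k_a−k_d) = 0.266×36.3/(0.587−0.266) = 9.656/0.3210 = 30.08 mg/L.
e^(−k_d t) = e^(−0.266×1.338) = 0.7005; e^(−k_a t) = e^(−0.587×1.338) = 0.4559.
D = 30.08 × (0.7005 − 0.4559) + 0.525 × 0.4559 = 7.358 + 0.2394 = 7.597 mg/L.

D ≈ 7.60 mg/L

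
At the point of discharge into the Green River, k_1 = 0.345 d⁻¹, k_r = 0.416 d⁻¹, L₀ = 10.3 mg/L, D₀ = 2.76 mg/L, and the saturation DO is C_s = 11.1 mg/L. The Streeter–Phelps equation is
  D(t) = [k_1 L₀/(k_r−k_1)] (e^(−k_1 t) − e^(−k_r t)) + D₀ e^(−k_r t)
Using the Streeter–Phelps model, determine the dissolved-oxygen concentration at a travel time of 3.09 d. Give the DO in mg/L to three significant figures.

k_1 L₀/(k_r−k_1) = 0.345×10.3/(0.416−0.345) = 3.554/0.07100 = 50.05 mg/L.
e^(−k_1 t) = e^(−0.345×3.090) = 0.3444; e^(−k_r t) = e^(−0.416×3.090) = 0.2765.
D = 50.05 × (0.3444 − 0.2765) + 2.76 × 0.2765 = 3.395 + 0.7632 = 4.158 mg/L.
DO = C_s − D = 11.1 − 4.158 = 6.942 mg/L.

DO ≈ 6.94 mg/L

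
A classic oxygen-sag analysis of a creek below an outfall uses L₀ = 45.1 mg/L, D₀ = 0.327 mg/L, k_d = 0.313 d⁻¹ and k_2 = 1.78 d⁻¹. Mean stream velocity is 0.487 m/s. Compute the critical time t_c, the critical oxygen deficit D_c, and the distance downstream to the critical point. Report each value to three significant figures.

With k_2/k_d = 5.687 and 1 − D₀(k_2−k_d)/(k_d L₀) = 0.9660,
t_c = ln(5.687 × 0.9660) / (1.78 − 0.313) = ln(5.494) / 1.467 = 1.704/1.467 = 1.161 d.
L(t_c) = L₀ e^(−k_d t_c) = 45.1 × 0.6953 = 31.36 mg/L, and at the critical point k_2 D_c = k_d L, so D_c = (0.313/1.78) × 31.36 = 5.514 mg/L.
x_c = v t_c = 0.487 m/s × 1.161 d × 86400 s/d = 48860 m ≈ 48.9 km.

t_c ≈ 1.16 d; D_c ≈ 5.51 mg/L; x_c ≈ 48.9 km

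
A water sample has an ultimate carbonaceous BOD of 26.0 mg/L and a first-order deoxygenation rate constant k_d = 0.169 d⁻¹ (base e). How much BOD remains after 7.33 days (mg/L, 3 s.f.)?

L_t = L₀ e^(−k_d t) = 26.0 × e^(−0.169×7.33) = 26.0 × 0.2897 = 7.533 mg/L.

L ≈ 7.53 mg/L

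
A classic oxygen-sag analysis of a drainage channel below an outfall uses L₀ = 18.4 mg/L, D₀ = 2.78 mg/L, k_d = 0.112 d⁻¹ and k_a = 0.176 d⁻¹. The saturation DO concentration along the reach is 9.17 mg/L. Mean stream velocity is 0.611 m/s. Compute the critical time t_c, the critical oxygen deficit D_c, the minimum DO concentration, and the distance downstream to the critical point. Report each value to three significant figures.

t_c ≈ 5.65 d; D_c ≈ 6.22 mg/L; min DO ≈ 2.95 mg/L; x_c ≈ 298 km

With k_a/k_d = 1.571 and 1 − D₀(k_a−k_d)/(k_d L₀) = 0.9137,
t_c = ln(1.571 × 0.9137) / (0.176 − 0.112) = ln(1.436) / 0.06400 = 0.3617/0.06400 = 5.651 d.
D_c = (k_d/k_a) L₀ e^(−k_d t_c) = (0.112/0.176) × 18.4 × e^(−0.112×5.651) = 0.6364 × 18.4 × 0.5310 = 6.218 mg/L.
Minimum DO = C_s − D_c = 9.17 − 6.218 = 2.952 mg/L.
x_c = v t_c = 0.611 m/s × 5.651 d × 86400 s/d = 298300 m ≈ 298 km.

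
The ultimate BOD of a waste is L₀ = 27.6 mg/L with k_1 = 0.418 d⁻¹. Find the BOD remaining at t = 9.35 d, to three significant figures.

L_t = L₀ e^(−k_1 t) = 27.6 × e^(−0.418×9.35) = 27.6 × 0.02007 = 0.5541 mg/L.

L ≈ 0.554 mg/L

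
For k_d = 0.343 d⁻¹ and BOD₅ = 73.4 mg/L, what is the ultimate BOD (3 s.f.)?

L₀ ≈ 89.5 mg/L

BOD₅ = L₀(1 − e^(−5k_d)) ⇒ L₀ = BOD₅ / (1 − e^(−5×0.343))
= 73.4 / (1 − 0.1800) = 73.4 / 0.8200 = 89.51 mg/L.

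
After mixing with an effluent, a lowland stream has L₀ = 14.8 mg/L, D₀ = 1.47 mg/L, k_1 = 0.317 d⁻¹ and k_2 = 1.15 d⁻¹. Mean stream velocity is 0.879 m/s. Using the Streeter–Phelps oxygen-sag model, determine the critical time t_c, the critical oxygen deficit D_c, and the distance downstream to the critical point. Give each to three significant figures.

With k_2/k_1 = 3.628 and 1 − D₀(k_2−k_1)/(k_1 L₀) = 0.7390,
t_c = ln(3.628 × 0.7390) / (1.15 − 0.317) = ln(2.681) / 0.8330 = 0.9862/0.8330 = 1.184 d.
L(t_c) = L₀ e^(−k_1 t_c) = 14.8 × 0.6871 = 10.17 mg/L, and at the critical point k_2 D_c = k_1 L, so D_c = (0.317/1.15) × 10.17 = 2.803 mg/L.
x_c = v t_c = 0.879 m/s × 1.184 d × 86400 s/d = 89910 m ≈ 89.9 km.

t_c ≈ 1.18 d; D_c ≈ 2.80 mg/L; x_c ≈ 89.9 km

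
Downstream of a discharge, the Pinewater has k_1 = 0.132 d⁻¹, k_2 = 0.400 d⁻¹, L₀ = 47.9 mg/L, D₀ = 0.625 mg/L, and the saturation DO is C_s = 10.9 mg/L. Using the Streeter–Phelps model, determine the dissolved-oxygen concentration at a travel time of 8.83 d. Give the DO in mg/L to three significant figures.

DO ≈ 4.22 mg/L

k_1 L₀/(k_2−k_1) = 0.132×47.9/(0.400−0.132) = 6.323/0.2680 = 23.59 mg/L.
e^(−k_1 t) = e^(−0.132×8.830) = 0.3117; e^(−k_2 t) = e^(−0.400×8.830) = 0.02925.
D = 23.59 × (0.3117 − 0.02925) + 0.625 × 0.02925 = 6.665 + 0.01828 = 6.683 mg/L.
DO = C_s − D = 10.9 − 6.683 = 4.217 mg/L.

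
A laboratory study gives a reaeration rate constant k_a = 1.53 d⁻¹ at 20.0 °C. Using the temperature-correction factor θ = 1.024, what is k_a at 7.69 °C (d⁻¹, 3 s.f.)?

k_a(T₂) = k_a(T₁) · θ^(T₂−T₁) = 1.53 × 1.024^(7.69−20.0)
= 1.53 × 1.024^-12.3 = 1.53 × 0.7468 = 1.143 d⁻¹.

k_a ≈ 1.14 d⁻¹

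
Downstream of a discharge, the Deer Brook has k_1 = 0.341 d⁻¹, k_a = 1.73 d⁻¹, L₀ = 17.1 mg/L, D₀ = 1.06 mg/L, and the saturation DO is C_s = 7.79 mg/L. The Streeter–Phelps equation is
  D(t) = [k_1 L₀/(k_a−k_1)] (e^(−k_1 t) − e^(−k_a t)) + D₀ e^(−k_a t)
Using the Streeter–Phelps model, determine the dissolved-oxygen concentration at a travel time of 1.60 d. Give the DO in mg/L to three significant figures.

DO ≈ 5.55 mg/L

k_1 L₀/(k_a−k_1) = 0.341×17.1/(1.73−0.341) = 5.831/1.389 = 4.198 mg/L.
e^(−k_1 t) = e^(−0.341×1.600) = 0.5795; e^(−k_a t) = e^(−1.73×1.600) = 0.06279.
D = 4.198 × (0.5795 − 0.06279) + 1.06 × 0.06279 = 2.169 + 0.06655 = 2.236 mg/L.
DO = C_s − D = 7.79 − 2.236 = 5.554 mg/L.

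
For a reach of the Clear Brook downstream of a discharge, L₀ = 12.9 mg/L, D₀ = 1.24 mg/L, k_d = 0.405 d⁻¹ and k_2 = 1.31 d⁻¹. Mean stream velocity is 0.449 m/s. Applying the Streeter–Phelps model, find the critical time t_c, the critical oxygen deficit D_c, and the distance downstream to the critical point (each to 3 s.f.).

t_c ≈ 1.03 d; D_c ≈ 2.63 mg/L; x_c ≈ 40.0 km

At the critical point dD/dt = 0, so k_d L₀ e^(−k_d t) = k_2 D. Substituting D(t) from the Streeter–Phelps equation and solving for t gives
t_c = ln[(k_2/k_d)(1 − D₀(k_2−k_d)/(k_d L₀))] / (k_2−k_d).
Here k_2−k_d = 0.9050 d⁻¹ and 1 − D₀(k_2−k_d)/(k_d L₀) = 1 − 1.24×0.9050/(0.405×12.9) = 0.7852, so
t_c = ln(3.235 × 0.7852) / 0.9050 = 0.9321 / 0.9050 = 1.030 d.
L(t_c) = L₀ e^(−k_d t_c) = 12.9 × 0.6589 = 8.500 mg/L, and at the critical point k_2 D_c = k_d L, so D_c = (0.405/1.31) × 8.500 = 2.628 mg/L.
x_c = v t_c = 0.449 m/s × 1.030 d × 86400 s/d = 39950 m ≈ 40.0 km.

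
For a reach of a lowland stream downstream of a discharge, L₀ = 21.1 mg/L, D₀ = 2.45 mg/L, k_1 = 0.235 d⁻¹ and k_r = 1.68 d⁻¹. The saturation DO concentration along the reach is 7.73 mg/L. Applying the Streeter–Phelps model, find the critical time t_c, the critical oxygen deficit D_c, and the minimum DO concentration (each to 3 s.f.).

t_c ≈ 0.495 d; D_c ≈ 2.63 mg/L; min DO ≈ 5.10 mg/L

At the critical point dD/dt = 0, so k_1 L₀ e^(−k_1 t) = k_r D. Substituting D(t) from the Streeter–Phelps equation and solving for t gives
t_c = ln[(k_r/k_1)(1 − D₀(k_r−k_1)/(k_1 L₀))] / (k_r−k_1).
Here k_r−k_1 = 1.445 d⁻¹ and 1 − D₀(k_r−k_1)/(k_1 L₀) = 1 − 2.45×1.445/(0.235×21.1) = 0.2860, so
t_c = ln(7.149 × 0.2860) / 1.445 = 0.7153 / 1.445 = 0.4950 d.
L(t_c) = L₀ e^(−k_1 t_c) = 21.1 × 0.8902 = 18.78 mg/L, and at the critical point k_r D_c = k_1 L, so D_c = (0.235/1.68) × 18.78 = 2.627 mg/L.
Minimum DO = C_s − D_c = 7.73 − 2.627 = 5.103 mg/L.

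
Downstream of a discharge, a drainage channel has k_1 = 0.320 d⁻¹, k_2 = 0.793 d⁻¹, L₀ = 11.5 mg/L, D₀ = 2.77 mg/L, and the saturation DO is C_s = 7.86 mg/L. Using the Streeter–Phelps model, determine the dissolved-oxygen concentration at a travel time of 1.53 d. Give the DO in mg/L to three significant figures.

DO ≈ 4.58 mg/L

k_1 L₀/(k_2−k_1) = 0.320×11.5/(0.793−0.320) = 3.680/0.4730 = 7.780 mg/L.
e^(−k_1 t) = e^(−0.320×1.530) = 0.6129; e^(−k_2 t) = e^(−0.793×1.530) = 0.2972.
D = 7.780 × (0.6129 − 0.2972) + 2.77 × 0.2972 = 2.456 + 0.8233 = 3.279 mg/L.
DO = C_s − D = 7.86 − 3.279 = 4.581 mg/L.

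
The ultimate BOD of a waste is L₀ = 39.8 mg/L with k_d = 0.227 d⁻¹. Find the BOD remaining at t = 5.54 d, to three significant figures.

L_t = L₀ e^(−k_d t) = 39.8 × e^(−0.227×5.54) = 39.8 × 0.2843 = 11.32 mg/L.

L ≈ 11.3 mg/L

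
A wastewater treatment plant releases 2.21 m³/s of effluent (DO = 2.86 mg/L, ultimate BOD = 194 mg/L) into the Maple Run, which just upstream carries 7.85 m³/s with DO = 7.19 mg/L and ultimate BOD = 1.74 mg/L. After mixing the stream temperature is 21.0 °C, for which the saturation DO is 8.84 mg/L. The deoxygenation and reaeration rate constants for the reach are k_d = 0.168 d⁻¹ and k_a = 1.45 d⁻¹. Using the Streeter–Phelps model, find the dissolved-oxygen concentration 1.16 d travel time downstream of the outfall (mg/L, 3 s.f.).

Mixed DO = (7.85×7.19 + 2.21×2.86)/(7.85+2.21) = 62.76/10.06 = 6.239 mg/L.
Mixed L₀ = (7.85×1.74 + 2.21×194)/(10.06) = 442.4/10.06 = 43.98 mg/L.
Initial deficit D₀ = C_s − DO₀ = 8.84 − 6.239 = 2.601 mg/L.
D(1.16) = [0.168×43.98/(1.45−0.168)](e^(−0.168×1.16) − e^(−1.45×1.16)) + 2.601 e^(−1.45×1.16)
= 5.763 × (0.8229 − 0.1860) + 2.601 × 0.1860 = 4.154 mg/L.
DO = 8.84 − 4.154 = 4.686 mg/L.

DO ≈ 4.69 mg/L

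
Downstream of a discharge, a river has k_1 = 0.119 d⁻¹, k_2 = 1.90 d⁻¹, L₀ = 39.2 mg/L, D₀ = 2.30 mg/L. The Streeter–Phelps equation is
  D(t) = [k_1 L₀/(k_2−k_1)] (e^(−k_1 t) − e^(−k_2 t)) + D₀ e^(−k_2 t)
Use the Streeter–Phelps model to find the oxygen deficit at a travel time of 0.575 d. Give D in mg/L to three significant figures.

D ≈ 2.34 mg/L

k_1 L₀/(k_2−k_1) = 0.119×39.2/(1.90−0.119) = 4.665/1.781 = 2.619 mg/L.
e^(−k_1 t) = e^(−0.119×0.5750) = 0.9339; e^(−k_2 t) = e^(−1.90×0.5750) = 0.3354.
D = 2.619 × (0.9339 − 0.3354) + 2.30 × 0.3354 = 1.568 + 0.7714 = 2.339 mg/L.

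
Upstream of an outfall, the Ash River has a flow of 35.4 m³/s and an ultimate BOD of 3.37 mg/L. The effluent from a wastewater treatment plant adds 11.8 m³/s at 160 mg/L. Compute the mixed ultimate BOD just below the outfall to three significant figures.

42.5 mg/L

Flow-weighted mixing: C = (Q_r C_r + Q_w C_w)/(Q_r + Q_w)
= (35.4×3.37 + 11.8×160)/(35.4 + 11.8) = 2007/47.20 = 42.53 mg/L.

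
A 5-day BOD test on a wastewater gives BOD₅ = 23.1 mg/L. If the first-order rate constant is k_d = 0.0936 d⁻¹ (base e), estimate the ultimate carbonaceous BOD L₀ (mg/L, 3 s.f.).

BOD₅ = L₀(1 − e^(−5k_d)) ⇒ L₀ = BOD₅ / (1 − e^(−5×0.0936))
= 23.1 / (1 − 0.6263) = 23.1 / 0.3737 = 61.81 mg/L.

L₀ ≈ 61.8 mg/L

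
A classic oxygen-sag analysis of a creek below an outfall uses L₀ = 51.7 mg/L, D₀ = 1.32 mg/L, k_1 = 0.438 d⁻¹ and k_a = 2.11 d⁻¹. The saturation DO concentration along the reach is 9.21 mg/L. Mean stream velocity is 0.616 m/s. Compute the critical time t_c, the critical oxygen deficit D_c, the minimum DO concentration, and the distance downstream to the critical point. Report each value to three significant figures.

t_c ≈ 0.879 d; D_c ≈ 7.30 mg/L; min DO ≈ 1.91 mg/L; x_c ≈ 46.8 km

With k_a/k_1 = 4.817 and 1 − D₀(k_a−k_1)/(k_1 L₀) = 0.9025,
t_c = ln(4.817 × 0.9025) / (2.11 − 0.438) = ln(4.348) / 1.672 = 1.470/1.672 = 0.8790 d.
D_c = (k_1/k_a) L₀ e^(−k_1 t_c) = (0.438/2.11) × 51.7 × e^(−0.438×0.8790) = 0.2076 × 51.7 × 0.6805 = 7.303 mg/L.
Minimum DO = C_s − D_c = 9.21 − 7.303 = 1.907 mg/L.
x_c = v t_c = 0.616 m/s × 0.8790 d × 86400 s/d = 46780 m ≈ 46.8 km.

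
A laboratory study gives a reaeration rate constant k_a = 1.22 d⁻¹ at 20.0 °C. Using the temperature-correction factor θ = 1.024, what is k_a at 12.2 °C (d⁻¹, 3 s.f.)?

k_a(T₂) = k_a(T₁) · θ^(T₂−T₁) = 1.22 × 1.024^(12.2−20.0)
= 1.22 × 1.024^-7.80 = 1.22 × 0.8311 = 1.014 d⁻¹.

k_a ≈ 1.01 d⁻¹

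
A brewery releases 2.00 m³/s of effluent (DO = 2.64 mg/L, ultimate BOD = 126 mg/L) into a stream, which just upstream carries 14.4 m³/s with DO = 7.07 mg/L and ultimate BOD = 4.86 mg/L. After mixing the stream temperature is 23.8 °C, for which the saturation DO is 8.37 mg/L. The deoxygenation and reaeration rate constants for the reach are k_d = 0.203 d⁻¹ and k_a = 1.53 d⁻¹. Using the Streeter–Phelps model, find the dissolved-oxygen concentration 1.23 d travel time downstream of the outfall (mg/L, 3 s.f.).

DO ≈ 6.21 mg/L

Mixed DO = (14.4×7.07 + 2.00×2.64)/(14.4+2.00) = 107.1/16.40 = 6.530 mg/L.
Mixed L₀ = (14.4×4.86 + 2.00×126)/(16.40) = 322.0/16.40 = 19.63 mg/L.
Initial deficit D₀ = C_s − DO₀ = 8.37 − 6.530 = 1.840 mg/L.
D(1.23) = [0.203×19.63/(1.53−0.203)](e^(−0.203×1.23) − e^(−1.53×1.23)) + 1.840 e^(−1.53×1.23)
= 3.003 × (0.7790 − 0.1523) + 1.840 × 0.1523 = 2.163 mg/L.
DO = 8.37 − 2.163 = 6.207 mg/L.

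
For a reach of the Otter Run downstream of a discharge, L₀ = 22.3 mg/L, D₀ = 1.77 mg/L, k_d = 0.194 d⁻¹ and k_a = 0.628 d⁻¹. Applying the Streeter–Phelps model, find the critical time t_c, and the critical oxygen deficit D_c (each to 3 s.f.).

With k_a/k_d = 3.237 and 1 − D₀(k_a−k_d)/(k_d L₀) = 0.8224,
t_c = ln(3.237 × 0.8224) / (0.628 − 0.194) = ln(2.662) / 0.4340 = 0.9792/0.4340 = 2.256 d.
D_c = (k_d/k_a) L₀ e^(−k_d t_c) = (0.194/0.628) × 22.3 × e^(−0.194×2.256) = 0.3089 × 22.3 × 0.6455 = 4.447 mg/L.

t_c ≈ 2.26 d; D_c ≈ 4.45 mg/L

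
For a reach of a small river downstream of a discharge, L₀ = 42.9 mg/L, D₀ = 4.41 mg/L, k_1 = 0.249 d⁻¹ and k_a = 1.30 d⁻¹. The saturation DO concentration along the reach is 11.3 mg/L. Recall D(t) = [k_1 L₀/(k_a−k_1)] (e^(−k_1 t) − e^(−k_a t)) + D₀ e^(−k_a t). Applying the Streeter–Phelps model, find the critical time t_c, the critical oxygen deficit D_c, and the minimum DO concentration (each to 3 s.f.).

t_c ≈ 1.03 d; D_c ≈ 6.36 mg/L; min DO ≈ 4.94 mg/L

t_c = [1/(k_a−k_1)] ln[(k_a/k_1)(1 − D₀(k_a−k_1)/(k_1 L₀))]
= [1/(1.30−0.249)] ln[(1.30/0.249)(1 − 4.41×1.051/(0.249×42.9))]
= (1/1.051) ln[5.221 × 0.5661] = 0.9515 × ln(2.956) = 0.9515 × 1.084 = 1.031 d.
L(t_c) = L₀ e^(−k_1 t_c) = 42.9 × 0.7736 = 33.19 mg/L, and at the critical point k_a D_c = k_1 L, so D_c = (0.249/1.30) × 33.19 = 6.356 mg/L.
Minimum DO = C_s − D_c = 11.3 − 6.356 = 4.944 mg/L.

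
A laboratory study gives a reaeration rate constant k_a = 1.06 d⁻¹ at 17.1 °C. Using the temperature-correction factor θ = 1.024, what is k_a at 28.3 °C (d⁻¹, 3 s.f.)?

k_a ≈ 1.38 d⁻¹

k_a(T₂) = k_a(T₁) · θ^(T₂−T₁) = 1.06 × 1.024^(28.3−17.1)
= 1.06 × 1.024^11.2 = 1.06 × 1.304 = 1.383 d⁻¹.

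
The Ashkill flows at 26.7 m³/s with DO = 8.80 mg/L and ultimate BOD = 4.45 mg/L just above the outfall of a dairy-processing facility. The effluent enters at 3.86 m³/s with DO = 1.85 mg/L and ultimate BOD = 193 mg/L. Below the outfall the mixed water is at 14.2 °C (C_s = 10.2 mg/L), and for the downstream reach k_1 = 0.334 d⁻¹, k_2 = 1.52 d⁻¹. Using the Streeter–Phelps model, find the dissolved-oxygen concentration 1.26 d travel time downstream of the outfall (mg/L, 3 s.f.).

Mixed DO = (26.7×8.80 + 3.86×1.85)/(26.7+3.86) = 242.1/30.56 = 7.922 mg/L.
Mixed L₀ = (26.7×4.45 + 3.86×193)/(30.56) = 863.8/30.56 = 28.27 mg/L.
Initial deficit D₀ = C_s − DO₀ = 10.2 − 7.922 = 2.278 mg/L.
D(1.26) = [0.334×28.27/(1.52−0.334)](e^(−0.334×1.26) − e^(−1.52×1.26)) + 2.278 e^(−1.52×1.26)
= 7.960 × (0.6565 − 0.1473) + 2.278 × 0.1473 = 4.389 mg/L.
DO = 10.2 − 4.389 = 5.811 mg/L.

DO ≈ 5.81 mg/L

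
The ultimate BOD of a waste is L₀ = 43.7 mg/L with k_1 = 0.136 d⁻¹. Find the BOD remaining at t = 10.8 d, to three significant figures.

L ≈ 10.1 mg/L

L_t = L₀ e^(−k_1 t) = 43.7 × e^(−0.136×10.8) = 43.7 × 0.2302 = 10.06 mg/L.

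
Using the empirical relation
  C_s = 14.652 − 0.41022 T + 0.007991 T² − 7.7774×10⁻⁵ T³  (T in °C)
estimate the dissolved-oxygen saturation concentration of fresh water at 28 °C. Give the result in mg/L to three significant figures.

C_s = 14.652 − 0.41022×28 + 0.007991×28² − 7.7774×10⁻⁵×28³ = 7.723 mg/L.

C_s ≈ 7.72 mg/L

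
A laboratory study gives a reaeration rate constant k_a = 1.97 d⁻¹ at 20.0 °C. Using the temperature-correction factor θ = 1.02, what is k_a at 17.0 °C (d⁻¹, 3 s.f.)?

k_a(T₂) = k_a(T₁) · θ^(T₂−T₁) = 1.97 × 1.02^(17.0−20.0)
= 1.97 × 1.02^-3.00 = 1.97 × 0.9423 = 1.856 d⁻¹.

k_a ≈ 1.86 d⁻¹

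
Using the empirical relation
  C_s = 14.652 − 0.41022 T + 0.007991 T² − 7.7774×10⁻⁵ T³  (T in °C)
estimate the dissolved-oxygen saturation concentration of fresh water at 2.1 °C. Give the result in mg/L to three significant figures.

C_s = 14.652 − 0.41022×2.1 + 0.007991×2.1² − 7.7774×10⁻⁵×2.1³ = 13.83 mg/L.

C_s ≈ 13.8 mg/L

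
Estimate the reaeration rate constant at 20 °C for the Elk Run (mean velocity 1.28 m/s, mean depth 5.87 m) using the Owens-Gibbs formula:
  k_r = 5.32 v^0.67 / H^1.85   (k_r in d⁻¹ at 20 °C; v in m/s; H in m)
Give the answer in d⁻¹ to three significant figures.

k_r = 5.32 × 1.28^0.67 / 5.87^1.85 = 5.32 × 1.180 / 26.42 = 0.2376 d⁻¹.

k_r ≈ 0.238 d⁻¹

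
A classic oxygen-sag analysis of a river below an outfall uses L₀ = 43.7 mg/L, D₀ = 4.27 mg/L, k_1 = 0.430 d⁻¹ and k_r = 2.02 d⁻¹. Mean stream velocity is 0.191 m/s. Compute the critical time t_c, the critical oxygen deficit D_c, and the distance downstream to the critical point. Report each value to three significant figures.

With k_r/k_1 = 4.698 and 1 − D₀(k_r−k_1)/(k_1 L₀) = 0.6387,
t_c = ln(4.698 × 0.6387) / (2.02 − 0.430) = ln(3.000) / 1.590 = 1.099/1.590 = 0.6910 d.
L(t_c) = L₀ e^(−k_1 t_c) = 43.7 × 0.7429 = 32.47 mg/L, and at the critical point k_r D_c = k_1 L, so D_c = (0.430/2.02) × 32.47 = 6.911 mg/L.
x_c = v t_c = 0.191 m/s × 0.6910 d × 86400 s/d = 11400 m ≈ 11.4 km.

t_c ≈ 0.691 d; D_c ≈ 6.91 mg/L; x_c ≈ 11.4 km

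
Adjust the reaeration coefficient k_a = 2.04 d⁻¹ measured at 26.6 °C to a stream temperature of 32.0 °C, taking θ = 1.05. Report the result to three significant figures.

k_a(T₂) = k_a(T₁) · θ^(T₂−T₁) = 2.04 × 1.05^(32.0−26.6)
= 2.04 × 1.05^5.40 = 2.04 × 1.301 = 2.655 d⁻¹.

k_a ≈ 2.65 d⁻¹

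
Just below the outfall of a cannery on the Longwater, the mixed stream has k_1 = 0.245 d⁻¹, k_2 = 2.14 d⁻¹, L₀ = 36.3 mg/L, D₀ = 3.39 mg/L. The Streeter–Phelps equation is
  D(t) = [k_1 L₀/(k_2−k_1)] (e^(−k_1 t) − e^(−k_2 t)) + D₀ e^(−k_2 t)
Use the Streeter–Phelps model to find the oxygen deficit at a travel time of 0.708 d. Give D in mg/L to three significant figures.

D ≈ 3.66 mg/L

k_1 L₀/(k_2−k_1) = 0.245×36.3/(2.14−0.245) = 8.893/1.895 = 4.693 mg/L.
e^(−k_1 t) = e^(−0.245×0.7080) = 0.8408; e^(−k_2 t) = e^(−2.14×0.7080) = 0.2198.
D = 4.693 × (0.8408 − 0.2198) + 3.39 × 0.2198 = 2.914 + 0.7451 = 3.659 mg/L.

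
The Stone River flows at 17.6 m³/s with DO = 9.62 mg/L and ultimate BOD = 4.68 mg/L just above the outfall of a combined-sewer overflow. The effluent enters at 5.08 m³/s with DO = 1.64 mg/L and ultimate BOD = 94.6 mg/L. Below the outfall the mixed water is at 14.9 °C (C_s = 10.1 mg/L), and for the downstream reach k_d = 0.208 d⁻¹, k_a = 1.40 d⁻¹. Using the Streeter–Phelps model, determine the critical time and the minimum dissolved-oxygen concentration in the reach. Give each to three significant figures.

t_c ≈ 0.978 d; minimum DO ≈ 7.09 mg/L

Mixed DO = (17.6×9.62 + 5.08×1.64)/(17.6+5.08) = 177.6/22.68 = 7.833 mg/L.
Mixed L₀ = (17.6×4.68 + 5.08×94.6)/(22.68) = 562.9/22.68 = 24.82 mg/L.
Initial deficit D₀ = C_s − DO₀ = 10.1 − 7.833 = 2.267 mg/L.
t_c = (1/1.192) ln[(1.40/0.208)(1 − 2.267×1.192/(0.208×24.82))] = 0.8389 × ln(3.207) = 0.9777 d.
D_c = (0.208/1.40) × 24.82 × e^(−0.208×0.9777) = 0.1486 × 24.82 × 0.8160 = 3.009 mg/L.
Minimum DO = 10.1 − 3.009 = 7.091 mg/L.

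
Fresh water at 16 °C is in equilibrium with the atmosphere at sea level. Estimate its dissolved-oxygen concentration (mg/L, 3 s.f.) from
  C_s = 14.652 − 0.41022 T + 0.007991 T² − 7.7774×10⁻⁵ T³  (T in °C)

C_s ≈ 9.82 mg/L

C_s = 14.652 − 0.41022×16 + 0.007991×16² − 7.7774×10⁻⁵×16³ = 9.816 mg/L.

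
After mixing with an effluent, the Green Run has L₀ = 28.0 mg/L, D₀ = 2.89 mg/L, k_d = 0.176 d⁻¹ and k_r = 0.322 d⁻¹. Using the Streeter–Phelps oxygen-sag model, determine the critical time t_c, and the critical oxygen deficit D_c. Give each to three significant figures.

t_c ≈ 3.52 d; D_c ≈ 8.23 mg/L

t_c = [1/(k_r−k_d)] ln[(k_r/k_d)(1 − D₀(k_r−k_d)/(k_d L₀))]
= [1/(0.322−0.176)] ln[(0.322/0.176)(1 − 2.89×0.1460/(0.176×28.0))]
= (1/0.1460) ln[1.830 × 0.9144] = 6.849 × ln(1.673) = 6.849 × 0.5146 = 3.524 d.
L(t_c) = L₀ e^(−k_d t_c) = 28.0 × 0.5378 = 15.06 mg/L, and at the critical point k_r D_c = k_d L, so D_c = (0.176/0.322) × 15.06 = 8.231 mg/L.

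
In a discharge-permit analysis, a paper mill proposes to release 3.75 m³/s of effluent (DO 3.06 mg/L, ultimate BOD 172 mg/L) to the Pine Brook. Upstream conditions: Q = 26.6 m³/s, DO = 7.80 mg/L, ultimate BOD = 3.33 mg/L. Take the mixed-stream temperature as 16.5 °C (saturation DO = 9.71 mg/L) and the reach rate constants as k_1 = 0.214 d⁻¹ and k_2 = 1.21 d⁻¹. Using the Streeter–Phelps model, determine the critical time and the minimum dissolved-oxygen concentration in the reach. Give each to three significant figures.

Mixed DO = (26.6×7.80 + 3.75×3.06)/(26.6+3.75) = 219.0/30.35 = 7.214 mg/L.
Mixed L₀ = (26.6×3.33 + 3.75×172)/(30.35) = 733.6/30.35 = 24.17 mg/L.
Initial deficit D₀ = C_s − DO₀ = 9.71 − 7.214 = 2.496 mg/L.
t_c = (1/0.9960) ln[(1.21/0.214)(1 − 2.496×0.9960/(0.214×24.17))] = 1.004 × ln(2.937) = 1.082 d.
D_c = (0.214/1.21) × 24.17 × e^(−0.214×1.082) = 0.1769 × 24.17 × 0.7934 = 3.391 mg/L.
Minimum DO = 9.71 − 3.391 = 6.319 mg/L.

t_c ≈ 1.08 d; minimum DO ≈ 6.32 mg/L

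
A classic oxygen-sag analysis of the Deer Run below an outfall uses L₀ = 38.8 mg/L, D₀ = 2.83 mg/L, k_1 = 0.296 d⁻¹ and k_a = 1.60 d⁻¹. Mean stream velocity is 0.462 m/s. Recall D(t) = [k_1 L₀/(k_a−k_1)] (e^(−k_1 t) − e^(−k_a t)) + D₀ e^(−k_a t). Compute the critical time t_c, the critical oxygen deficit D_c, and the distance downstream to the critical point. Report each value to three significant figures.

t_c ≈ 0.997 d; D_c ≈ 5.34 mg/L; x_c ≈ 39.8 km

With k_a/k_1 = 5.405 and 1 − D₀(k_a−k_1)/(k_1 L₀) = 0.6787,
t_c = ln(5.405 × 0.6787) / (1.60 − 0.296) = ln(3.669) / 1.304 = 1.300/1.304 = 0.9968 d.
L(t_c) = L₀ e^(−k_1 t_c) = 38.8 × 0.7445 = 28.89 mg/L, and at the critical point k_a D_c = k_1 L, so D_c = (0.296/1.60) × 28.89 = 5.344 mg/L.
x_c = v t_c = 0.462 m/s × 0.9968 d × 86400 s/d = 39790 m ≈ 39.8 km.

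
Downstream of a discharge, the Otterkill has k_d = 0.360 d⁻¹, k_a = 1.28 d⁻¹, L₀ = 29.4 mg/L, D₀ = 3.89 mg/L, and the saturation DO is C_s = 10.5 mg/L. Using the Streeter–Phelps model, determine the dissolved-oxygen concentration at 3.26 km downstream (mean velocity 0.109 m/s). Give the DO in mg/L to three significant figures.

DO ≈ 5.23 mg/L

Travel time t = x/v = 3.26 km / (0.109 m/s) = 3260 m / 0.109 m/s = 29910 s = 0.3462 d.
k_d L₀/(k_a−k_d) = 0.360×29.4/(1.28−0.360) = 10.58/0.9200 = 11.50 mg/L.
e^(−k_d t) = e^(−0.360×0.3462) = 0.8828; e^(−k_a t) = e^(−1.28×0.3462) = 0.6421.
D = 11.50 × (0.8828 − 0.6421) + 3.89 × 0.6421 = 2.770 + 2.498 = 5.268 mg/L.
DO = C_s − D = 10.5 − 5.268 = 5.232 mg/L.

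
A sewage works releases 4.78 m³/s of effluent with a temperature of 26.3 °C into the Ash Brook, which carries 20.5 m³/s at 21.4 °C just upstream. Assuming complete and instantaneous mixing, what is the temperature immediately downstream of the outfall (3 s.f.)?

22.3 °C

Flow-weighted mixing: C = (Q_r C_r + Q_w C_w)/(Q_r + Q_w)
= (20.5×21.4 + 4.78×26.3)/(20.5 + 4.78) = 564.4/25.28 = 22.33 °C.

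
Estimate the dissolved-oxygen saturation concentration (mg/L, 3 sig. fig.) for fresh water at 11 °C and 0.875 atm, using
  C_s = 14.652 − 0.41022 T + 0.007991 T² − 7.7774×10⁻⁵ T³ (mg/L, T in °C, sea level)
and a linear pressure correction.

At sea level: C_s = 14.652 − 0.41022×11 + 0.007991×11² − 7.7774×10⁻⁵×11³ = 11.00 mg/L.
Pressure correction: C_s' = 11.00 × 0.875 = 9.628 mg/L.

C_s ≈ 9.63 mg/L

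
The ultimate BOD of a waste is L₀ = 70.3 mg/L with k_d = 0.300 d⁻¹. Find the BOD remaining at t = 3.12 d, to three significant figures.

L_t = L₀ e^(−k_d t) = 70.3 × e^(−0.300×3.12) = 70.3 × 0.3922 = 27.57 mg/L.

L ≈ 27.6 mg/L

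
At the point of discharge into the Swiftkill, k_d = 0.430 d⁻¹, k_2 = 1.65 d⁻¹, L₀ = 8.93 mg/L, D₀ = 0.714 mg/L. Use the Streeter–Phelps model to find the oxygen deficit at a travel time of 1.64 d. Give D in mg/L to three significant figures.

k_d L₀/(k_2−k_d) = 0.430×8.93/(1.65−0.430) = 3.840/1.220 = 3.147 mg/L.
e^(−k_d t) = e^(−0.430×1.640) = 0.4940; e^(−k_2 t) = e^(−1.65×1.640) = 0.06680.
D = 3.147 × (0.4940 − 0.06680) + 0.714 × 0.06680 = 1.345 + 0.04770 = 1.392 mg/L.

D ≈ 1.39 mg/L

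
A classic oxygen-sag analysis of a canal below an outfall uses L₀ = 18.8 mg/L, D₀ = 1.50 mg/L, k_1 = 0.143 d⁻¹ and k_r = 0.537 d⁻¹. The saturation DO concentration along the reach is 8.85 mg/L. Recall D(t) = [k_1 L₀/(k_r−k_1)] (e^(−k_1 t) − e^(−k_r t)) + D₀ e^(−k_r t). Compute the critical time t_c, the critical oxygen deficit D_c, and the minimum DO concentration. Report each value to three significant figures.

t_c ≈ 2.73 d; D_c ≈ 3.39 mg/L; min DO ≈ 5.46 mg/L

t_c = [1/(k_r−k_1)] ln[(k_r/k_1)(1 − D₀(k_r−k_1)/(k_1 L₀))]
= [1/(0.537−0.143)] ln[(0.537/0.143)(1 − 1.50×0.3940/(0.143×18.8))]
= (1/0.3940) ln[3.755 × 0.7802] = 2.538 × ln(2.930) = 2.538 × 1.075 = 2.728 d.
D_c = (k_1/k_r) L₀ e^(−k_1 t_c) = (0.143/0.537) × 18.8 × e^(−0.143×2.728) = 0.2663 × 18.8 × 0.6770 = 3.389 mg/L.
Minimum DO = C_s − D_c = 8.85 − 3.389 = 5.461 mg/L.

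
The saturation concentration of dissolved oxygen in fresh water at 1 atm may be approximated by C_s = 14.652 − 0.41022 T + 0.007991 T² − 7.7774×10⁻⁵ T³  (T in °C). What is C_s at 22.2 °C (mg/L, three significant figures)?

C_s = 14.652 − 0.41022×22.2 + 0.007991×22.2² − 7.7774×10⁻⁵×22.2³ = 8.632 mg/L.

C_s ≈ 8.63 mg/L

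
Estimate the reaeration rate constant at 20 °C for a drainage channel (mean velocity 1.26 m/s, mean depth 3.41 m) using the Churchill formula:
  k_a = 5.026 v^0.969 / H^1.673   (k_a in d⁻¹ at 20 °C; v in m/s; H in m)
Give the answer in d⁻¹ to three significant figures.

k_a = 5.026 × 1.26^0.969 / 3.41^1.673 = 5.026 × 1.251 / 7.786 = 0.8076 d⁻¹.

k_a ≈ 0.808 d⁻¹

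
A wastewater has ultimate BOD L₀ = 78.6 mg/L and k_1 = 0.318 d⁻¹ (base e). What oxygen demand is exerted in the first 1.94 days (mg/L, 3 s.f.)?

y ≈ 36.2 mg/L

y_t = L₀(1 − e^(−k_1 t)) = 78.6 × (1 − e^(−0.318×1.94))
= 78.6 × (1 − 0.5396) = 78.6 × 0.4604 = 36.19 mg/L.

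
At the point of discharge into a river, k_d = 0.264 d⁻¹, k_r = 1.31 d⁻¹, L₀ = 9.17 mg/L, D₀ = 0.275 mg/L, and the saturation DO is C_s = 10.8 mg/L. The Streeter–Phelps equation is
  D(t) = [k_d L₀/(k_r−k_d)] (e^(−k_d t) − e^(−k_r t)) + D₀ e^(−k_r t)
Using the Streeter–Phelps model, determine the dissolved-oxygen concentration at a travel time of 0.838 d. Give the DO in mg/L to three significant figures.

k_d L₀/(k_r−k_d) = 0.264×9.17/(1.31−0.264) = 2.421/1.046 = 2.314 mg/L.
e^(−k_d t) = e^(−0.264×0.8380) = 0.8015; e^(−k_r t) = e^(−1.31×0.8380) = 0.3336.
D = 2.314 × (0.8015 − 0.3336) + 0.275 × 0.3336 = 1.083 + 0.09174 = 1.175 mg/L.
DO = C_s − D = 10.8 − 1.175 = 9.625 mg/L.

DO ≈ 9.63 mg/L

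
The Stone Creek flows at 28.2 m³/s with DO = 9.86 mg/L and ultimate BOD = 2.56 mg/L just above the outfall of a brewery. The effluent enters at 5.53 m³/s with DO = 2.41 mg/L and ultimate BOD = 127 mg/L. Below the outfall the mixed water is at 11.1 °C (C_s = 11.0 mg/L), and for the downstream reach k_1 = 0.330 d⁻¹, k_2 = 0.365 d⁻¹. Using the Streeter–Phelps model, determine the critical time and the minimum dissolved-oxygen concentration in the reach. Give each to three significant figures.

Mixed DO = (28.2×9.86 + 5.53×2.41)/(28.2+5.53) = 291.4/33.73 = 8.639 mg/L.
Mixed L₀ = (28.2×2.56 + 5.53×127)/(33.73) = 774.5/33.73 = 22.96 mg/L.
Initial deficit D₀ = C_s − DO₀ = 11.0 − 8.639 = 2.361 mg/L.
t_c = (1/0.03500) ln[(0.365/0.330)(1 − 2.361×0.03500/(0.330×22.96))] = 28.57 × ln(1.094) = 2.567 d.
D_c = (0.330/0.365) × 22.96 × e^(−0.330×2.567) = 0.9041 × 22.96 × 0.4287 = 8.899 mg/L.
Minimum DO = 11.0 − 8.899 = 2.101 mg/L.

t_c ≈ 2.57 d; minimum DO ≈ 2.10 mg/L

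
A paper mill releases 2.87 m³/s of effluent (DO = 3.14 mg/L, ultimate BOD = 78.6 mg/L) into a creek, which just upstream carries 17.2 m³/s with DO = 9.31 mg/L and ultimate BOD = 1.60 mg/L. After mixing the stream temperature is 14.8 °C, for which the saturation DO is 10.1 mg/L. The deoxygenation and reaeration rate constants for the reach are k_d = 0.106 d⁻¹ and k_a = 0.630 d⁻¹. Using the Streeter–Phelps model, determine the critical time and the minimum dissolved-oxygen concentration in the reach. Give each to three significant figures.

Mixed DO = (17.2×9.31 + 2.87×3.14)/(17.2+2.87) = 169.1/20.07 = 8.428 mg/L.
Mixed L₀ = (17.2×1.60 + 2.87×78.6)/(20.07) = 253.1/20.07 = 12.61 mg/L.
Initial deficit D₀ = C_s − DO₀ = 10.1 − 8.428 = 1.672 mg/L.
t_c = (1/0.5240) ln[(0.630/0.106)(1 − 1.672×0.5240/(0.106×12.61))] = 1.908 × ln(2.047) = 1.367 d.
D_c = (0.106/0.630) × 12.61 × e^(−0.106×1.367) = 0.1683 × 12.61 × 0.8651 = 1.836 mg/L.
Minimum DO = 10.1 − 1.836 = 8.264 mg/L.

t_c ≈ 1.37 d; minimum DO ≈ 8.26 mg/L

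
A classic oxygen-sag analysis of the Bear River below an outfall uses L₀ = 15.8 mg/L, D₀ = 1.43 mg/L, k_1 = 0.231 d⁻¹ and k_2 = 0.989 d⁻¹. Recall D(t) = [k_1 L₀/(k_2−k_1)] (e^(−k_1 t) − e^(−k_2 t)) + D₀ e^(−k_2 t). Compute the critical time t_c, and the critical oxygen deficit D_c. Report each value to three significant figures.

t_c ≈ 1.45 d; D_c ≈ 2.64 mg/L

At the critical point dD/dt = 0, so k_1 L₀ e^(−k_1 t) = k_2 D. Substituting D(t) from the Streeter–Phelps equation and solving for t gives
t_c = ln[(k_2/k_1)(1 − D₀(k_2−k_1)/(k_1 L₀))] / (k_2−k_1).
Here k_2−k_1 = 0.7580 d⁻¹ and 1 − D₀(k_2−k_1)/(k_1 L₀) = 1 − 1.43×0.7580/(0.231×15.8) = 0.7030, so
t_c = ln(4.281 × 0.7030) / 0.7580 = 1.102 / 0.7580 = 1.454 d.
L(t_c) = L₀ e^(−k_1 t_c) = 15.8 × 0.7148 = 11.29 mg/L, and at the critical point k_2 D_c = k_1 L, so D_c = (0.231/0.989) × 11.29 = 2.638 mg/L.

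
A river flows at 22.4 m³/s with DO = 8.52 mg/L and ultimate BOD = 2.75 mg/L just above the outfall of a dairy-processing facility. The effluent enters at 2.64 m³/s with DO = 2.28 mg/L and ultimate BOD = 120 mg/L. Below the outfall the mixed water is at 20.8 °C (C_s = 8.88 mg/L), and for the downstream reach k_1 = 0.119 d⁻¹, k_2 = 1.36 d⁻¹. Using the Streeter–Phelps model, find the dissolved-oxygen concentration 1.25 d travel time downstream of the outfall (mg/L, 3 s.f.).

Mixed DO = (22.4×8.52 + 2.64×2.28)/(22.4+2.64) = 196.9/25.04 = 7.862 mg/L.
Mixed L₀ = (22.4×2.75 + 2.64×120)/(25.04) = 378.4/25.04 = 15.11 mg/L.
Initial deficit D₀ = C_s − DO₀ = 8.88 − 7.862 = 1.018 mg/L.
D(1.25) = [0.119×15.11/(1.36−0.119)](e^(−0.119×1.25) − e^(−1.36×1.25)) + 1.018 e^(−1.36×1.25)
= 1.449 × (0.8618 − 0.1827) + 1.018 × 0.1827 = 1.170 mg/L.
DO = 8.88 − 1.170 = 7.710 mg/L.

DO ≈ 7.71 mg/L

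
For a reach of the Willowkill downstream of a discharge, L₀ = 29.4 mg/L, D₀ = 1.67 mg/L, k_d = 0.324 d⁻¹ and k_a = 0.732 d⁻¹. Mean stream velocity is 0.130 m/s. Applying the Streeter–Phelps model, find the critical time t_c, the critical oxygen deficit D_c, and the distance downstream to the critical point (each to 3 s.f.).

t_c ≈ 1.82 d; D_c ≈ 7.23 mg/L; x_c ≈ 20.4 km

With k_a/k_d = 2.259 and 1 − D₀(k_a−k_d)/(k_d L₀) = 0.9285,
t_c = ln(2.259 × 0.9285) / (0.732 − 0.324) = ln(2.098) / 0.4080 = 0.7408/0.4080 = 1.816 d.
D_c = (k_d/k_a) L₀ e^(−k_d t_c) = (0.324/0.732) × 29.4 × e^(−0.324×1.816) = 0.4426 × 29.4 × 0.5553 = 7.226 mg/L.
x_c = v t_c = 0.130 m/s × 1.816 d × 86400 s/d = 20390 m ≈ 20.4 km.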